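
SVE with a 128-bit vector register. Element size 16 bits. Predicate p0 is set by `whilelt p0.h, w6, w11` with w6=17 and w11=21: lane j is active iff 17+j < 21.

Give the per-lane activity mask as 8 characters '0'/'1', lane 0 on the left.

lane count: 128 div 16 = 8
whilelt: lane j active iff 17+j < 21 → j < 4 → 4 active
bits (lane 0 leftmost): 11110000

predicate = 11110000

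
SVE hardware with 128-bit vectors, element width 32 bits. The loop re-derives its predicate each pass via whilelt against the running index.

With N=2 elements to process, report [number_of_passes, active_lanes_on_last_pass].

[iterations, last_vl] = [1, 2]

register lanes = 128/32 = 4
N=2: ⌈2/4⌉ = 1 iters; last vl = 2 − 0×4 = 2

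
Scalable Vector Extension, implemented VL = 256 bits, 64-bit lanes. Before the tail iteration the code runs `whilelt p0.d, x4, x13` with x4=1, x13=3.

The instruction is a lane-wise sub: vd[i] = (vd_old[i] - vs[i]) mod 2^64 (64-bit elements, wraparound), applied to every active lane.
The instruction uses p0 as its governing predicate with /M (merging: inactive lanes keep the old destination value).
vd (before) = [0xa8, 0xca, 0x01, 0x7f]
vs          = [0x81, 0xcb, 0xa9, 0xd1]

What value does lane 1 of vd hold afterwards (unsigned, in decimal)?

vd[1] = 18446744073709551615

256-bit reg / 64-bit elem → 4 lanes
whilelt: lane j active iff 1+j < 3 → j < 2 → 2 active
lane  0: sub(0xa8,0x81) ⇒ 0x27
lane  1: sub(0xca,0xcb) ⇒ 0xffffffffffffffff
lane  2: tail/keep ⇒ 0x01
lane  3: tail/keep ⇒ 0x7f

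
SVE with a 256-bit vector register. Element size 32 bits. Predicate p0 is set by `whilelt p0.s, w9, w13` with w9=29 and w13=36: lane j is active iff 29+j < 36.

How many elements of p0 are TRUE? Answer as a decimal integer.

vl = 7

register lanes = 256/32 = 8
p0[j] = (29+j < 36); true for j=0..6 → 7 lanes set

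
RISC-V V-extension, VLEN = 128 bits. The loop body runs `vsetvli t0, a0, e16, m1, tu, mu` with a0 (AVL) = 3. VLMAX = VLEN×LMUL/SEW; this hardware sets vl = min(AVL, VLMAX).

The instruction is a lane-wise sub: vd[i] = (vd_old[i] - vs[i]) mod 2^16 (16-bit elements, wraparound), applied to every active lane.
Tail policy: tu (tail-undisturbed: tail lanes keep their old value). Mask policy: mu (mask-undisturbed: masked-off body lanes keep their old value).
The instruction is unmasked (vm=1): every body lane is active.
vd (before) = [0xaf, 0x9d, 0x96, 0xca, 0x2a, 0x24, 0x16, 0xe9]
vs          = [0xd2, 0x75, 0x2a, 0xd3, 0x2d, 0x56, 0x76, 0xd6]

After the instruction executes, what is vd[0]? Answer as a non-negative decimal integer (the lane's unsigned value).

vd[0] = 65501

VLMAX = (128 × 1) / 16 = 8 lanes
vl = min(AVL, VLMAX) = min(3, 8) = 3
  i=0: sub(0xaf,0xd2) → 65501
  i=1: sub(0x9d,0x75) → 40
  i=2: sub(0x96,0x2a) → 108
  i=3: tail/keep → 202
  i=4: tail/keep → 42
  i=5: tail/keep → 36
  i=6: tail/keep → 22
  i=7: tail/keep → 233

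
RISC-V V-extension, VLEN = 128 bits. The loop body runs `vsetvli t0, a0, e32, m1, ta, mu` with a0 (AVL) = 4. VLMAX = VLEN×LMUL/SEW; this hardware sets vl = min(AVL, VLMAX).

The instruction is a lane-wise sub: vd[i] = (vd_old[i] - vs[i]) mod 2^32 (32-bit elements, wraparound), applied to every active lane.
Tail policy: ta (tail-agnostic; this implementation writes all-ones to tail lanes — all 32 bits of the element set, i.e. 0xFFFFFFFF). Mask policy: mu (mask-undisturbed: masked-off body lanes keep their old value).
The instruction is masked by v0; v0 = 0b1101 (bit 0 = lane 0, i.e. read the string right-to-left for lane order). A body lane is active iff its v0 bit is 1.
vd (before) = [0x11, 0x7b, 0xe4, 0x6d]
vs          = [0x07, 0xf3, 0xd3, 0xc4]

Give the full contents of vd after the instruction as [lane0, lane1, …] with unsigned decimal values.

lanes per group: 128·1/32 = 4
AVL=4 ≤ VLMAX=4, so vl = 4
lane  0: sub(0x11,0x07) ⇒ 0x0a
lane  1: mask-off/keep ⇒ 0x7b
lane  2: sub(0xe4,0xd3) ⇒ 0x11
lane  3: sub(0x6d,0xc4) ⇒ 0xffffffa9

vd = [10, 123, 17, 4294967209]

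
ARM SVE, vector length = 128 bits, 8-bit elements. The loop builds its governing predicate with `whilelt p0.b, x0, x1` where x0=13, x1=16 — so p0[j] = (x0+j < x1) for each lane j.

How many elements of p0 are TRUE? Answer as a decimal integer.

vl = 3

register lanes = 128/8 = 16
active while 13+j < 16, i.e. j ∈ [0,3) capped at 16 ⇒ 3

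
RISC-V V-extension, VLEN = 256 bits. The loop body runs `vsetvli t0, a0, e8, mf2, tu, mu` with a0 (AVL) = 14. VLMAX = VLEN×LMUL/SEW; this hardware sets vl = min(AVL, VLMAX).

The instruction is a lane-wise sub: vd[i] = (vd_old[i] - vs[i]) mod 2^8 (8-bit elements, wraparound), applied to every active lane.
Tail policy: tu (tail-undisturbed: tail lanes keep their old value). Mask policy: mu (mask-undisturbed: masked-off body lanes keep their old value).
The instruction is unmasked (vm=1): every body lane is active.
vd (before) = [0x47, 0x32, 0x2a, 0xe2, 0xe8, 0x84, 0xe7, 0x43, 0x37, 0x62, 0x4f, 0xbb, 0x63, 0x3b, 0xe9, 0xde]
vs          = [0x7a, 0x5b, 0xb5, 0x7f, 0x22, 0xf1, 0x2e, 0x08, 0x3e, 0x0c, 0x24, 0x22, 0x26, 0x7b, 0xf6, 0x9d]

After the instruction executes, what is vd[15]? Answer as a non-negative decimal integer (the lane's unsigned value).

vd[15] = 222

lanes per group: 256·1/2/8 = 16
vl = min(AVL, VLMAX) = min(14, 16) = 14
[0] sub(0x47,0x7a) = 0xcd
[1] sub(0x32,0x5b) = 0xd7
[2] sub(0x2a,0xb5) = 0x75
[3] sub(0xe2,0x7f) = 0x63
[4] sub(0xe8,0x22) = 0xc6
[5] sub(0x84,0xf1) = 0x93
[6] sub(0xe7,0x2e) = 0xb9
[7] sub(0x43,0x08) = 0x3b
[8] sub(0x37,0x3e) = 0xf9
[9] sub(0x62,0x0c) = 0x56
[10] sub(0x4f,0x24) = 0x2b
[11] sub(0xbb,0x22) = 0x99
[12] sub(0x63,0x26) = 0x3d
[13] sub(0x3b,0x7b) = 0xc0
[14] tail/keep = 0xe9
[15] tail/keep = 0xde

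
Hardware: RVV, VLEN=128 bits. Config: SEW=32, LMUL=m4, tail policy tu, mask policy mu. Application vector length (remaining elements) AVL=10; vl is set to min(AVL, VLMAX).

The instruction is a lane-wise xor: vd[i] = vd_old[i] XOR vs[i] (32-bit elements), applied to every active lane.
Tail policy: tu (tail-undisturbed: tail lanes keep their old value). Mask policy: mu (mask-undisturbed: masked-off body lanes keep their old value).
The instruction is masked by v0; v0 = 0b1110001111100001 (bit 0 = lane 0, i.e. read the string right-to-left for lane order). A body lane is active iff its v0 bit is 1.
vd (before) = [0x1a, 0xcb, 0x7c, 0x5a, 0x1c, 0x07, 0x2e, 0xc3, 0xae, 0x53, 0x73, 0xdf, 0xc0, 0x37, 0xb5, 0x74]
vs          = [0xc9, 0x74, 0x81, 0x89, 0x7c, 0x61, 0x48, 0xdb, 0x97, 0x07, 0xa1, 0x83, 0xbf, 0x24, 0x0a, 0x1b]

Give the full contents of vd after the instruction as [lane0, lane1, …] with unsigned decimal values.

vd = [211, 203, 124, 90, 28, 102, 102, 24, 57, 84, 115, 223, 192, 55, 181, 116]

VLMAX = VLEN×LMUL/SEW = 128×4/32 = 16
vl = min(AVL, VLMAX) = min(10, 16) = 10
lane  0: xor(0x1a,0xc9) ⇒ 0xd3
lane  1: mask-off/keep ⇒ 0xcb
lane  2: mask-off/keep ⇒ 0x7c
lane  3: mask-off/keep ⇒ 0x5a
lane  4: mask-off/keep ⇒ 0x1c
lane  5: xor(0x07,0x61) ⇒ 0x66
lane  6: xor(0x2e,0x48) ⇒ 0x66
lane  7: xor(0xc3,0xdb) ⇒ 0x18
lane  8: xor(0xae,0x97) ⇒ 0x39
lane  9: xor(0x53,0x07) ⇒ 0x54
lane 10: tail/keep ⇒ 0x73
lane 11: tail/keep ⇒ 0xdf
lane 12: tail/keep ⇒ 0xc0
lane 13: tail/keep ⇒ 0x37
lane 14: tail/keep ⇒ 0xb5
lane 15: tail/keep ⇒ 0x74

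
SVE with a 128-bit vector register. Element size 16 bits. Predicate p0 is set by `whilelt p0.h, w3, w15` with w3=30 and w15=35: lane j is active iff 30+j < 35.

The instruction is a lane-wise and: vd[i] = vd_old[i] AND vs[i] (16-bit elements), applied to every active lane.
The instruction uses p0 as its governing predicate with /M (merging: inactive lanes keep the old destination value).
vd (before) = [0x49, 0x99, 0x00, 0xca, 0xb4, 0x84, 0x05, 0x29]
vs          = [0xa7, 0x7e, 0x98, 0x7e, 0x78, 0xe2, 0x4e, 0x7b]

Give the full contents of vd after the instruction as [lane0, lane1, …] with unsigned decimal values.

vd = [1, 24, 0, 74, 48, 132, 5, 41]

128-bit reg / 16-bit elem → 8 lanes
active while 30+j < 35, i.e. j ∈ [0,5) capped at 8 ⇒ 5
lane  0: and(0x49,0xa7) ⇒ 0x01
lane  1: and(0x99,0x7e) ⇒ 0x18
lane  2: and(0x00,0x98) ⇒ 0x00
lane  3: and(0xca,0x7e) ⇒ 0x4a
lane  4: and(0xb4,0x78) ⇒ 0x30
lane  5: tail/keep ⇒ 0x84
lane  6: tail/keep ⇒ 0x05
lane  7: tail/keep ⇒ 0x29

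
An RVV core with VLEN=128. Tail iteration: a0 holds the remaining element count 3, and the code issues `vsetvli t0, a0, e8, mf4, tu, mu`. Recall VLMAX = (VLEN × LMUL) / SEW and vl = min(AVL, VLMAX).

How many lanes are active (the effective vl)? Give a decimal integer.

vl = 3

VLMAX = (128 × 1/4) / 8 = 4 lanes
vl = min(AVL, VLMAX) = min(3, 4) = 3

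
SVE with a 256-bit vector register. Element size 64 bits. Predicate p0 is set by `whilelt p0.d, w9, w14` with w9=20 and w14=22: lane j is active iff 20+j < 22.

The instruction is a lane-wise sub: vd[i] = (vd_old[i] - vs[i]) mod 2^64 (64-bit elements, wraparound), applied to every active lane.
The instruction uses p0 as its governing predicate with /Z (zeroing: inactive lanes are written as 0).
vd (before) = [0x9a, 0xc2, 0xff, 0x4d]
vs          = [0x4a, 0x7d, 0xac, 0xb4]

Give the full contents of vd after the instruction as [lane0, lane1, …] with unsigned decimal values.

256-bit reg / 64-bit elem → 4 lanes
whilelt: lane j active iff 20+j < 22 → j < 2 → 2 active
[0] sub(0x9a,0x4a) = 0x50
[1] sub(0xc2,0x7d) = 0x45
[2] tail/zero = 0x00
[3] tail/zero = 0x00

vd = [80, 69, 0, 0]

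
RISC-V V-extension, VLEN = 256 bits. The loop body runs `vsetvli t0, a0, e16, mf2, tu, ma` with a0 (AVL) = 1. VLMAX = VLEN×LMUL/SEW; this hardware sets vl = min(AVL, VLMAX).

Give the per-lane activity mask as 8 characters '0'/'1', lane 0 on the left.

VLMAX = VLEN×LMUL/SEW = 256×1/2/16 = 8
vl = min(AVL, VLMAX) = min(1, 8) = 1
bits (lane 0 leftmost): 10000000

predicate = 10000000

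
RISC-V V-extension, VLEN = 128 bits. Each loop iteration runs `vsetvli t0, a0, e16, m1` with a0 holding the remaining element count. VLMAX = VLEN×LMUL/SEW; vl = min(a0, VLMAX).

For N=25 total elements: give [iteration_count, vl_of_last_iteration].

VLMAX = (128 × 1) / 16 = 8 lanes
25 elements at 8/iter → 4 passes, remainder 1 on the last

[iterations, last_vl] = [4, 1]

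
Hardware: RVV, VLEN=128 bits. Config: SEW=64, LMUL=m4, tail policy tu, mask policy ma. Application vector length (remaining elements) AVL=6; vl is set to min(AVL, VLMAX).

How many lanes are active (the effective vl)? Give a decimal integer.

VLMAX = (128 × 4) / 64 = 8 lanes
vl ← min(6, 8) = 6

vl = 6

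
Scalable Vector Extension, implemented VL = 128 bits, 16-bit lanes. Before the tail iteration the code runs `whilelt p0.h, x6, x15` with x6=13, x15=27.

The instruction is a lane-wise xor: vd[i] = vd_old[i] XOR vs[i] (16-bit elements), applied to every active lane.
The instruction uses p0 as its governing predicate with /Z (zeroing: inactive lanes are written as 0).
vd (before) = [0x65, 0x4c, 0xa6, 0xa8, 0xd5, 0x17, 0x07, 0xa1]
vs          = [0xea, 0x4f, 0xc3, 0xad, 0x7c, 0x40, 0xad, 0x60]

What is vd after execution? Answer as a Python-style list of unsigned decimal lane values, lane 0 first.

vd = [143, 3, 101, 5, 169, 87, 170, 193]

128-bit reg / 16-bit elem → 8 lanes
active while 13+j < 27, i.e. j ∈ [0,14) capped at 8 ⇒ 8
lane  0: xor(0x65,0xea) ⇒ 0x8f
lane  1: xor(0x4c,0x4f) ⇒ 0x03
lane  2: xor(0xa6,0xc3) ⇒ 0x65
lane  3: xor(0xa8,0xad) ⇒ 0x05
lane  4: xor(0xd5,0x7c) ⇒ 0xa9
lane  5: xor(0x17,0x40) ⇒ 0x57
lane  6: xor(0x07,0xad) ⇒ 0xaa
lane  7: xor(0xa1,0x60) ⇒ 0xc1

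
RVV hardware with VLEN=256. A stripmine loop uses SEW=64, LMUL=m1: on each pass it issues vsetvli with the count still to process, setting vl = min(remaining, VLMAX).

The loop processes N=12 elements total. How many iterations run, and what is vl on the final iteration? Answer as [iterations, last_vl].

lanes per group: 256·1/64 = 4
12 elements at 4/iter → 3 passes, remainder 4 on the last

[iterations, last_vl] = [3, 4]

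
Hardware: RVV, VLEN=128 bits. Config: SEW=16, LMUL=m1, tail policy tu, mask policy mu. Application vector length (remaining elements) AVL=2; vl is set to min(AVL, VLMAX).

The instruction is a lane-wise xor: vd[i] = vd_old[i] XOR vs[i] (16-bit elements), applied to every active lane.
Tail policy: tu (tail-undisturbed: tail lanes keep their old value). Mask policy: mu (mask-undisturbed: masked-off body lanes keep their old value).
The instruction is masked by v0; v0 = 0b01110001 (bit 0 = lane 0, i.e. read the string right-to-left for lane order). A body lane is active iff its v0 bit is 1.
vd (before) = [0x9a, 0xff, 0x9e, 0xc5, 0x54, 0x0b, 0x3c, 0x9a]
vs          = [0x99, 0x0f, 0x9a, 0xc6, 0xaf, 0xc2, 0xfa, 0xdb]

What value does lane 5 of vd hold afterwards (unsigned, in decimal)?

lanes per group: 128·1/16 = 8
vl ← min(2, 8) = 2
vd[0] xor(0x9a,0x99) -> 0x03
vd[1] mask-off/keep -> 0xff
vd[2] tail/keep -> 0x9e
vd[3] tail/keep -> 0xc5
vd[4] tail/keep -> 0x54
vd[5] tail/keep -> 0x0b
vd[6] tail/keep -> 0x3c
vd[7] tail/keep -> 0x9a

vd[5] = 11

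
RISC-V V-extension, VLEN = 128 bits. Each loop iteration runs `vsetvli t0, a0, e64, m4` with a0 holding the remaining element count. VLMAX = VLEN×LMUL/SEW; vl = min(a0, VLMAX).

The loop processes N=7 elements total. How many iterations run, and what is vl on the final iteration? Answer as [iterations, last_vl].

VLMAX = (128 × 4) / 64 = 8 lanes
7 elements at 8/iter → 1 passes, remainder 7 on the last

[iterations, last_vl] = [1, 7]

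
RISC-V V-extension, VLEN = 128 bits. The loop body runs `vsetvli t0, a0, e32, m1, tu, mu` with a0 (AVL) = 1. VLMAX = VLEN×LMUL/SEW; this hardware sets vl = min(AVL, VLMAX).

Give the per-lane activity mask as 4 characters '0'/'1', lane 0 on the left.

lanes per group: 128·1/32 = 4
vl ← min(1, 4) = 1
bits (lane 0 leftmost): 1000

predicate = 1000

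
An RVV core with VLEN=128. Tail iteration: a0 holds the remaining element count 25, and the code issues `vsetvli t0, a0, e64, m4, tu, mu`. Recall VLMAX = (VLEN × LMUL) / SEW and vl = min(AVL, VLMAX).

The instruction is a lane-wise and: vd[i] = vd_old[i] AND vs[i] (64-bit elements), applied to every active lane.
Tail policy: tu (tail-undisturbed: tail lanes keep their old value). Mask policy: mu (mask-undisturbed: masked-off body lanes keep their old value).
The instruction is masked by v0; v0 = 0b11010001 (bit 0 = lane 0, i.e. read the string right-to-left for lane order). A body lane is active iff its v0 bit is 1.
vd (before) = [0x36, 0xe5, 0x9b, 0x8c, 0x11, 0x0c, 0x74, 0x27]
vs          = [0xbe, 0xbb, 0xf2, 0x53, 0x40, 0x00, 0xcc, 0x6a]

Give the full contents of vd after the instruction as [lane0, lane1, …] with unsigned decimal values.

VLMAX = VLEN×LMUL/SEW = 128×4/64 = 8
vl ← min(25, 8) = 8
  i=0: and(0x36,0xbe) → 54
  i=1: mask-off/keep → 229
  i=2: mask-off/keep → 155
  i=3: mask-off/keep → 140
  i=4: and(0x11,0x40) → 0
  i=5: mask-off/keep → 12
  i=6: and(0x74,0xcc) → 68
  i=7: and(0x27,0x6a) → 34

vd = [54, 229, 155, 140, 0, 12, 68, 34]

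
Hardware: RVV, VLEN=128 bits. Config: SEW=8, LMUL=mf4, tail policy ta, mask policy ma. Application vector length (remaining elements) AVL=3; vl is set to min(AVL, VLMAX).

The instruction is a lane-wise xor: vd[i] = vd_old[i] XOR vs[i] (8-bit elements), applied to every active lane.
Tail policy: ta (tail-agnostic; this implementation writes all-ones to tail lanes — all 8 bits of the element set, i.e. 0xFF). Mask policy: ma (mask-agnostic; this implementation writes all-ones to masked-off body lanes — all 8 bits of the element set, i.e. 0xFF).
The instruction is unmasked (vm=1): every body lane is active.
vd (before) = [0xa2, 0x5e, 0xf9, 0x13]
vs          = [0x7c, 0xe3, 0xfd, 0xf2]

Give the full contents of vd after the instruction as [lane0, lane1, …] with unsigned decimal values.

VLMAX = (128 × 1/4) / 8 = 4 lanes
AVL=3 ≤ VLMAX=4, so vl = 3
[0] xor(0xa2,0x7c) = 0xde
[1] xor(0x5e,0xe3) = 0xbd
[2] xor(0xf9,0xfd) = 0x04
[3] tail/ones = 0xff

vd = [222, 189, 4, 255]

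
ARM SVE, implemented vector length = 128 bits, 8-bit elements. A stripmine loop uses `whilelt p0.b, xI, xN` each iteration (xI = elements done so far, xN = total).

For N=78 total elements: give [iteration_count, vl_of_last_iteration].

[iterations, last_vl] = [5, 14]

128-bit reg / 8-bit elem → 16 lanes
78 elements at 16/iter → 5 passes, remainder 14 on the last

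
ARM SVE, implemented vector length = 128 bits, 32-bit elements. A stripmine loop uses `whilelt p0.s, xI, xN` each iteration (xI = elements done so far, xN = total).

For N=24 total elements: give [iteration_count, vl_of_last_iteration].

128-bit reg / 32-bit elem → 4 lanes
24 elements at 4/iter → 6 passes, remainder 4 on the last

[iterations, last_vl] = [6, 4]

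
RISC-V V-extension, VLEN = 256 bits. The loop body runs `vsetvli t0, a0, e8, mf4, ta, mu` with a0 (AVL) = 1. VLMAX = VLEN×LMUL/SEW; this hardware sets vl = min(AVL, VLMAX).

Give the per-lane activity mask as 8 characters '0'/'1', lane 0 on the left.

predicate = 10000000

VLMAX = (256 × 1/4) / 8 = 8 lanes
vl = min(AVL, VLMAX) = min(1, 8) = 1
bits (lane 0 leftmost): 10000000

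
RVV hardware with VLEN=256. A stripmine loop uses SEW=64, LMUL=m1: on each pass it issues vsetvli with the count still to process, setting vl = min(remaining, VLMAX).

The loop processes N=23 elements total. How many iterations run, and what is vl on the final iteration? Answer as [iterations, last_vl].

[iterations, last_vl] = [6, 3]

lanes per group: 256·1/64 = 4
23 elements at 4/iter → 6 passes, remainder 3 on the last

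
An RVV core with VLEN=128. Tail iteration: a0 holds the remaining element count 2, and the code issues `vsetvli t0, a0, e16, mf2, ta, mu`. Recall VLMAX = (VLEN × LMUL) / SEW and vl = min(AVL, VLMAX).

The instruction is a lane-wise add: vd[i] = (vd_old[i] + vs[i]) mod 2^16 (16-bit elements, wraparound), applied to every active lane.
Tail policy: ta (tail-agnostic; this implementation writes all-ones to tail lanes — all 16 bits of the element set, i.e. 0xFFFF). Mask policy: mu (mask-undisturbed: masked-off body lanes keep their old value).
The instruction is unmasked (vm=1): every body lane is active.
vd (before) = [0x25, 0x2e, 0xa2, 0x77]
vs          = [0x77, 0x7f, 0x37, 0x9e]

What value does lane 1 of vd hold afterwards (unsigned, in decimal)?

lanes per group: 128·1/2/16 = 4
vl = min(AVL, VLMAX) = min(2, 4) = 2
[0] add(0x25,0x77) = 0x9c
[1] add(0x2e,0x7f) = 0xad
[2] tail/ones = 0xffff
[3] tail/ones = 0xffff

vd[1] = 173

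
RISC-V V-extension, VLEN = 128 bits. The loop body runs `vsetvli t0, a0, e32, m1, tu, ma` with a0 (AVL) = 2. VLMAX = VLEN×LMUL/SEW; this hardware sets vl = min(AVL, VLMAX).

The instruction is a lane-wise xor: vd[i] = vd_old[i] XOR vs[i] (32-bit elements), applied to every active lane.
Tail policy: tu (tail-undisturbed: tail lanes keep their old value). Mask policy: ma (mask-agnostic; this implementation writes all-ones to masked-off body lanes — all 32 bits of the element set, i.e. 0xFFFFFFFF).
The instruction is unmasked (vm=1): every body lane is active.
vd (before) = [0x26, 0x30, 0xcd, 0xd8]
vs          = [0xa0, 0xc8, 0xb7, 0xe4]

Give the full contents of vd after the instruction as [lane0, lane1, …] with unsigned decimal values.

VLMAX = VLEN×LMUL/SEW = 128×1/32 = 4
vl = min(AVL, VLMAX) = min(2, 4) = 2
[0] xor(0x26,0xa0) = 0x86
[1] xor(0x30,0xc8) = 0xf8
[2] tail/keep = 0xcd
[3] tail/keep = 0xd8

vd = [134, 248, 205, 216]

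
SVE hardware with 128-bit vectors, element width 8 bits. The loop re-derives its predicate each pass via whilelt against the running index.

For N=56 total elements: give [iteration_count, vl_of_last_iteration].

register lanes = 128/8 = 16
N=56: ⌈56/16⌉ = 4 iters; last vl = 56 − 3×16 = 8

[iterations, last_vl] = [4, 8]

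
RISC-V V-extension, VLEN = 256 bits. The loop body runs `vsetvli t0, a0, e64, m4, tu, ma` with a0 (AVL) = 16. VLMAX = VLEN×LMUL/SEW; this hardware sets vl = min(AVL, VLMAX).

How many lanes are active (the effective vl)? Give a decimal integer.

VLMAX = VLEN×LMUL/SEW = 256×4/64 = 16
vl = min(AVL, VLMAX) = min(16, 16) = 16

vl = 16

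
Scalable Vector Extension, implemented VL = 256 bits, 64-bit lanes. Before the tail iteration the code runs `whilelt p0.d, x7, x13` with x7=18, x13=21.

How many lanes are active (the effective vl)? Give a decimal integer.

vl = 3

256-bit reg / 64-bit elem → 4 lanes
active while 18+j < 21, i.e. j ∈ [0,3) capped at 4 ⇒ 3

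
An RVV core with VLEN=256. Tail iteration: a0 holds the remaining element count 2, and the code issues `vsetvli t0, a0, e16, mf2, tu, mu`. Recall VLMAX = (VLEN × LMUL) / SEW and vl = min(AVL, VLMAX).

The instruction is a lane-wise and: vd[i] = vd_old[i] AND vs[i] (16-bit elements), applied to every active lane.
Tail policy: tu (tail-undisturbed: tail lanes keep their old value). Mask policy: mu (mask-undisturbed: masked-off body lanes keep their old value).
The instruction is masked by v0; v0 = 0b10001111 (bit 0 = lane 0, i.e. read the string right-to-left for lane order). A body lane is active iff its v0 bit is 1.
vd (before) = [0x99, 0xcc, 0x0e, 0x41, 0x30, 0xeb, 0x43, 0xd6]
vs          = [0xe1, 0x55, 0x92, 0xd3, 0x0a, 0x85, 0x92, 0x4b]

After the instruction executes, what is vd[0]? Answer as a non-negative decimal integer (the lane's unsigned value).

VLMAX = (256 × 1/2) / 16 = 8 lanes
vl ← min(2, 8) = 2
vd[0] and(0x99,0xe1) -> 0x81
vd[1] and(0xcc,0x55) -> 0x44
vd[2] tail/keep -> 0x0e
vd[3] tail/keep -> 0x41
vd[4] tail/keep -> 0x30
vd[5] tail/keep -> 0xeb
vd[6] tail/keep -> 0x43
vd[7] tail/keep -> 0xd6

vd[0] = 129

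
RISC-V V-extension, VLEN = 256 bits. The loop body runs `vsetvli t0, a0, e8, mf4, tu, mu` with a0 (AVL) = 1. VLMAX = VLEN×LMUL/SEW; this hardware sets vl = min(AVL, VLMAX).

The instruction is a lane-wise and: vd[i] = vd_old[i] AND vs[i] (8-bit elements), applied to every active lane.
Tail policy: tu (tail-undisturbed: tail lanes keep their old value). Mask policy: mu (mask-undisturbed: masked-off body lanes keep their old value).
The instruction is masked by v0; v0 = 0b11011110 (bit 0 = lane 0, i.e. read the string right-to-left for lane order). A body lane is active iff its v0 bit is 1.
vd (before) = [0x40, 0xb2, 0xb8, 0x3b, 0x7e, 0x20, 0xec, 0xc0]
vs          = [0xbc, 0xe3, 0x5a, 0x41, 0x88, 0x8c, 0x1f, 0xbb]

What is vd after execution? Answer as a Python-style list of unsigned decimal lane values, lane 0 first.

vd = [64, 178, 184, 59, 126, 32, 236, 192]

VLMAX = (256 × 1/4) / 8 = 8 lanes
vl ← min(1, 8) = 1
vd[0] mask-off/keep -> 0x40
vd[1] tail/keep -> 0xb2
vd[2] tail/keep -> 0xb8
vd[3] tail/keep -> 0x3b
vd[4] tail/keep -> 0x7e
vd[5] tail/keep -> 0x20
vd[6] tail/keep -> 0xec
vd[7] tail/keep -> 0xc0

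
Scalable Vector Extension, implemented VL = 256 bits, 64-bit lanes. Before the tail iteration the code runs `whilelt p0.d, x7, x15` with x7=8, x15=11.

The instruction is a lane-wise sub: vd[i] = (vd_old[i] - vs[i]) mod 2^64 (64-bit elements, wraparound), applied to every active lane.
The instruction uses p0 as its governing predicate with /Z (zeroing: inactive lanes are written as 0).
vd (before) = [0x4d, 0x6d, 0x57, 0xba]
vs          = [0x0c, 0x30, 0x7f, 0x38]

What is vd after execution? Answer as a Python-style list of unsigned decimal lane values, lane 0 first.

register lanes = 256/64 = 4
active while 8+j < 11, i.e. j ∈ [0,3) capped at 4 ⇒ 3
vd[0] sub(0x4d,0x0c) -> 0x41
vd[1] sub(0x6d,0x30) -> 0x3d
vd[2] sub(0x57,0x7f) -> 0xffffffffffffffd8
vd[3] tail/zero -> 0x00

vd = [65, 61, 18446744073709551576, 0]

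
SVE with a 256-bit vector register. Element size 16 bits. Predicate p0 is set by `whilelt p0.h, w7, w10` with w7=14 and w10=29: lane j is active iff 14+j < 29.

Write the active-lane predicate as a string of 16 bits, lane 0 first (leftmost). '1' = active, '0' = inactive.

256-bit reg / 16-bit elem → 16 lanes
whilelt: lane j active iff 14+j < 29 → j < 15 → 15 active
bits (lane 0 leftmost): 1111111111111110

predicate = 1111111111111110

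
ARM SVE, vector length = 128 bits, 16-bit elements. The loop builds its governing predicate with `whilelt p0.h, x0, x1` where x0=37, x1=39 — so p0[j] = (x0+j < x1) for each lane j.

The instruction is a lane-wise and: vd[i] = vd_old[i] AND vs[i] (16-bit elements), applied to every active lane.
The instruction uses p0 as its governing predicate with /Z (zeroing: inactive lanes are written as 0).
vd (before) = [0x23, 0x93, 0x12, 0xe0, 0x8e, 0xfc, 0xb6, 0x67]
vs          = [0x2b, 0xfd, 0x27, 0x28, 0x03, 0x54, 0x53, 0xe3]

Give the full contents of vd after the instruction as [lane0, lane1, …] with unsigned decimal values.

vd = [35, 145, 0, 0, 0, 0, 0, 0]

lane count: 128 div 16 = 8
active while 37+j < 39, i.e. j ∈ [0,2) capped at 8 ⇒ 2
[0] and(0x23,0x2b) = 0x23
[1] and(0x93,0xfd) = 0x91
[2] tail/zero = 0x00
[3] tail/zero = 0x00
[4] tail/zero = 0x00
[5] tail/zero = 0x00
[6] tail/zero = 0x00
[7] tail/zero = 0x00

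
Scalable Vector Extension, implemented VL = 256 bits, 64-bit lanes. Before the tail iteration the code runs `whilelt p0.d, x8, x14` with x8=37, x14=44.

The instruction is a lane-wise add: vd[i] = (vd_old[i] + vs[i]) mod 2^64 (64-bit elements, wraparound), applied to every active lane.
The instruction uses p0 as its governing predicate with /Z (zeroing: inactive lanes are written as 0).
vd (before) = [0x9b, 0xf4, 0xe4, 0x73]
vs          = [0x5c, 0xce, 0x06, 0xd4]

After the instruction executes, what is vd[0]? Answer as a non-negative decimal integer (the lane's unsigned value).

256-bit reg / 64-bit elem → 4 lanes
whilelt: lane j active iff 37+j < 44 → j < 7 → 4 active
lane  0: add(0x9b,0x5c) ⇒ 0xf7
lane  1: add(0xf4,0xce) ⇒ 0x1c2
lane  2: add(0xe4,0x06) ⇒ 0xea
lane  3: add(0x73,0xd4) ⇒ 0x147

vd[0] = 247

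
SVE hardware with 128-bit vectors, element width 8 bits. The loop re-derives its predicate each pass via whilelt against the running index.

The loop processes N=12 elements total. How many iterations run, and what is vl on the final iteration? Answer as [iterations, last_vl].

[iterations, last_vl] = [1, 12]

lane count: 128 div 8 = 16
iterations = ceil(12/16) = 1; final-pass vl = 12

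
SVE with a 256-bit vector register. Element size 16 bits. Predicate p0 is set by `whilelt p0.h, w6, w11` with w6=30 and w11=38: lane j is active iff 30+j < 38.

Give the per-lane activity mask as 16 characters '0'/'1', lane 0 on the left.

register lanes = 256/16 = 16
p0[j] = (30+j < 38); true for j=0..7 → 8 lanes set
bits (lane 0 leftmost): 1111111100000000

predicate = 1111111100000000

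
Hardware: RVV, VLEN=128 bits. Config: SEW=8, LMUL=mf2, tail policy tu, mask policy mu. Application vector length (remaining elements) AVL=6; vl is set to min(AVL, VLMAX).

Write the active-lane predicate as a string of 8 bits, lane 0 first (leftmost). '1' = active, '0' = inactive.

VLMAX = VLEN×LMUL/SEW = 128×1/2/8 = 8
vl ← min(6, 8) = 6
bits (lane 0 leftmost): 11111100

predicate = 11111100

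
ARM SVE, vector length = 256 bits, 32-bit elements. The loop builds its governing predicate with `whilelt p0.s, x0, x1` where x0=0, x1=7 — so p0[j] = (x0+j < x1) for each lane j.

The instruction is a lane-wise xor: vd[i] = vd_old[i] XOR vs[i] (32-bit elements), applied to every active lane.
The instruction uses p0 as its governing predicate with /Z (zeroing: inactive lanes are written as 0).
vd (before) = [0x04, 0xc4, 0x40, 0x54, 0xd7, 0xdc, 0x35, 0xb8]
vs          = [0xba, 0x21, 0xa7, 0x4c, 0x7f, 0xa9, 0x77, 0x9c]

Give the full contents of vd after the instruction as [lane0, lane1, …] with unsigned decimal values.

vd = [190, 229, 231, 24, 168, 117, 66, 0]

256-bit reg / 32-bit elem → 8 lanes
p0[j] = (0+j < 7); true for j=0..6 → 7 lanes set
lane  0: xor(0x04,0xba) ⇒ 0xbe
lane  1: xor(0xc4,0x21) ⇒ 0xe5
lane  2: xor(0x40,0xa7) ⇒ 0xe7
lane  3: xor(0x54,0x4c) ⇒ 0x18
lane  4: xor(0xd7,0x7f) ⇒ 0xa8
lane  5: xor(0xdc,0xa9) ⇒ 0x75
lane  6: xor(0x35,0x77) ⇒ 0x42
lane  7: tail/zero ⇒ 0x00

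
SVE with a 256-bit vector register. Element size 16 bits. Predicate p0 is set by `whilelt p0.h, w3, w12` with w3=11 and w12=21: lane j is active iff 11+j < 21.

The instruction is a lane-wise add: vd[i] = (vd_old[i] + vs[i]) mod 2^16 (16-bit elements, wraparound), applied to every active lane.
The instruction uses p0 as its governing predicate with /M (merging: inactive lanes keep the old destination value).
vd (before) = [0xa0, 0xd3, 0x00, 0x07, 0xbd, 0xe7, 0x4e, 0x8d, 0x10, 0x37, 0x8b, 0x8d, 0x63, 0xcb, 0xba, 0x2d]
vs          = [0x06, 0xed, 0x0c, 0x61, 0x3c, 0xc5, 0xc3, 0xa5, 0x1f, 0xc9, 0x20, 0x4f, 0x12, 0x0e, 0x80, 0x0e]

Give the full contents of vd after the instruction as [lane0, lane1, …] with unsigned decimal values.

lane count: 256 div 16 = 16
p0[j] = (11+j < 21); true for j=0..9 → 10 lanes set
lane  0: add(0xa0,0x06) ⇒ 0xa6
lane  1: add(0xd3,0xed) ⇒ 0x1c0
lane  2: add(0x00,0x0c) ⇒ 0x0c
lane  3: add(0x07,0x61) ⇒ 0x68
lane  4: add(0xbd,0x3c) ⇒ 0xf9
lane  5: add(0xe7,0xc5) ⇒ 0x1ac
lane  6: add(0x4e,0xc3) ⇒ 0x111
lane  7: add(0x8d,0xa5) ⇒ 0x132
lane  8: add(0x10,0x1f) ⇒ 0x2f
lane  9: add(0x37,0xc9) ⇒ 0x100
lane 10: tail/keep ⇒ 0x8b
lane 11: tail/keep ⇒ 0x8d
lane 12: tail/keep ⇒ 0x63
lane 13: tail/keep ⇒ 0xcb
lane 14: tail/keep ⇒ 0xba
lane 15: tail/keep ⇒ 0x2d

vd = [166, 448, 12, 104, 249, 428, 273, 306, 47, 256, 139, 141, 99, 203, 186, 45]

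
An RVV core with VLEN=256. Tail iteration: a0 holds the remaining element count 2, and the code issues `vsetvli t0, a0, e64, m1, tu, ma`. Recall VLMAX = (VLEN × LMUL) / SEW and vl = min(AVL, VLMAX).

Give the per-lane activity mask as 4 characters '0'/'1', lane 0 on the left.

predicate = 1100

VLMAX = VLEN×LMUL/SEW = 256×1/64 = 4
AVL=2 ≤ VLMAX=4, so vl = 2
bits (lane 0 leftmost): 1100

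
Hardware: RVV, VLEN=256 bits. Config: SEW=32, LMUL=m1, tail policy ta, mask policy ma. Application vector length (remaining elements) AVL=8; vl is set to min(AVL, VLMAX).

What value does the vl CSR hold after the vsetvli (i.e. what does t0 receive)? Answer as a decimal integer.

VLMAX = (256 × 1) / 32 = 8 lanes
vl ← min(8, 8) = 8

vl = 8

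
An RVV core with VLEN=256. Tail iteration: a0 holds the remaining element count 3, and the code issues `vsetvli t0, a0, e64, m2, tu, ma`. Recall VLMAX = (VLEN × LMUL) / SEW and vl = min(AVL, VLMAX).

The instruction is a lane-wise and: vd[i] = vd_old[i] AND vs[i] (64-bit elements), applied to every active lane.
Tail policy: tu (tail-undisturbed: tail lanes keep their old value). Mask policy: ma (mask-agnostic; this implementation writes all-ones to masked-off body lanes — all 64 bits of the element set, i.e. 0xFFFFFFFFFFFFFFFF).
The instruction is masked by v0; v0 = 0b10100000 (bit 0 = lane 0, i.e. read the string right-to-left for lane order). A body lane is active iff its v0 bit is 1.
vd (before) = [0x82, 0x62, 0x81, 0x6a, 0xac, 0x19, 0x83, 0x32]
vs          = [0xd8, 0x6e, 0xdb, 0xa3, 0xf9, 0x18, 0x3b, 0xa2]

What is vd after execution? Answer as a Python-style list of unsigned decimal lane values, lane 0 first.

vd = [18446744073709551615, 18446744073709551615, 18446744073709551615, 106, 172, 25, 131, 50]

VLMAX = (256 × 2) / 64 = 8 lanes
vl = min(AVL, VLMAX) = min(3, 8) = 3
  i=0: mask-off/ones → 18446744073709551615
  i=1: mask-off/ones → 18446744073709551615
  i=2: mask-off/ones → 18446744073709551615
  i=3: tail/keep → 106
  i=4: tail/keep → 172
  i=5: tail/keep → 25
  i=6: tail/keep → 131
  i=7: tail/keep → 50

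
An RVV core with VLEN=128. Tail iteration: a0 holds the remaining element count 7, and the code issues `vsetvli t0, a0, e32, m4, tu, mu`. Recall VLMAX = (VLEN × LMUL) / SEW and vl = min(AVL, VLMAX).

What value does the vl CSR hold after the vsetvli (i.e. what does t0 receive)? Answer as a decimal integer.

lanes per group: 128·4/32 = 16
AVL=7 ≤ VLMAX=16, so vl = 7

vl = 7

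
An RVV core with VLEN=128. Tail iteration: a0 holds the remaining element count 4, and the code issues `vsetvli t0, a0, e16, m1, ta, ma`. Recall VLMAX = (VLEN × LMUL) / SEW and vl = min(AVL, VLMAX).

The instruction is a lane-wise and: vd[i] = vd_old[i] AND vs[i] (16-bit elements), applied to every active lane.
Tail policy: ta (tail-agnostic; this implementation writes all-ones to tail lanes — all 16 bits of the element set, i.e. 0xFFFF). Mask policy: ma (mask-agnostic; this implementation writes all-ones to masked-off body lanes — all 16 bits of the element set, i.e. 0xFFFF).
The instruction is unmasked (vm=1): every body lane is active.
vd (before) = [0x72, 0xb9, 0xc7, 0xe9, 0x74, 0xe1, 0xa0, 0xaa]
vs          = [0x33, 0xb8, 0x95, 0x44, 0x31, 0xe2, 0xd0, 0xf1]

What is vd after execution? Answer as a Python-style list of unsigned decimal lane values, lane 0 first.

vd = [50, 184, 133, 64, 65535, 65535, 65535, 65535]

VLMAX = VLEN×LMUL/SEW = 128×1/16 = 8
vl ← min(4, 8) = 4
[0] and(0x72,0x33) = 0x32
[1] and(0xb9,0xb8) = 0xb8
[2] and(0xc7,0x95) = 0x85
[3] and(0xe9,0x44) = 0x40
[4] tail/ones = 0xffff
[5] tail/ones = 0xffff
[6] tail/ones = 0xffff
[7] tail/ones = 0xffff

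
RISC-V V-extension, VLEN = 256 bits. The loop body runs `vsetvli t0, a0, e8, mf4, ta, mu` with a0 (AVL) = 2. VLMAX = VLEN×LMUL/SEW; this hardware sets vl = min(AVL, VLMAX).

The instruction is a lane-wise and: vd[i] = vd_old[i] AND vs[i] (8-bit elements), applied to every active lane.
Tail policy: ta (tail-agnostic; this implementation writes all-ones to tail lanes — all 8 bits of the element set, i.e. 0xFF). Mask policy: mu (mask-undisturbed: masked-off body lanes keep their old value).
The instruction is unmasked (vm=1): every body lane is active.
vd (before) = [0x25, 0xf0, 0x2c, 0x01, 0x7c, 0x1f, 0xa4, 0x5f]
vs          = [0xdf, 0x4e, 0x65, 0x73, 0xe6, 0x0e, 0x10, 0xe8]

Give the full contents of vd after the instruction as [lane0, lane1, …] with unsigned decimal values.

VLMAX = (256 × 1/4) / 8 = 8 lanes
vl ← min(2, 8) = 2
[0] and(0x25,0xdf) = 0x05
[1] and(0xf0,0x4e) = 0x40
[2] tail/ones = 0xff
[3] tail/ones = 0xff
[4] tail/ones = 0xff
[5] tail/ones = 0xff
[6] tail/ones = 0xff
[7] tail/ones = 0xff

vd = [5, 64, 255, 255, 255, 255, 255, 255]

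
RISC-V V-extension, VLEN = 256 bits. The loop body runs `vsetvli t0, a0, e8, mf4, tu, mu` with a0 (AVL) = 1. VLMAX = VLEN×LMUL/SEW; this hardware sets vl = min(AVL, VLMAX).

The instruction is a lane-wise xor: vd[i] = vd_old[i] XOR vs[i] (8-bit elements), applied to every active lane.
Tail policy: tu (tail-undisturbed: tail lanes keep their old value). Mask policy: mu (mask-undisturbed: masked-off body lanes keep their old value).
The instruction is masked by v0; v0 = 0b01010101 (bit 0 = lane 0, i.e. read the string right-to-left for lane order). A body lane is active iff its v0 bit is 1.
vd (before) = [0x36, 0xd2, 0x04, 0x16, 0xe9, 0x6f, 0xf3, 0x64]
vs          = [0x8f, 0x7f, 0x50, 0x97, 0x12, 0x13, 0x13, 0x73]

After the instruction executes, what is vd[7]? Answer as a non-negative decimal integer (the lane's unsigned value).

VLMAX = VLEN×LMUL/SEW = 256×1/4/8 = 8
AVL=1 ≤ VLMAX=8, so vl = 1
[0] xor(0x36,0x8f) = 0xb9
[1] tail/keep = 0xd2
[2] tail/keep = 0x04
[3] tail/keep = 0x16
[4] tail/keep = 0xe9
[5] tail/keep = 0x6f
[6] tail/keep = 0xf3
[7] tail/keep = 0x64

vd[7] = 100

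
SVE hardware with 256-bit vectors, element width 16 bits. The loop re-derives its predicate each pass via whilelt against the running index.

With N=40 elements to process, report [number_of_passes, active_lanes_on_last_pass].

register lanes = 256/16 = 16
iterations = ceil(40/16) = 3; final-pass vl = 8

[iterations, last_vl] = [3, 8]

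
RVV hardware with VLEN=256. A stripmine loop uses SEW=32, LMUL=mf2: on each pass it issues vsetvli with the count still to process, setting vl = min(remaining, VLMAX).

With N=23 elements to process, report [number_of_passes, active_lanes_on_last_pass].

[iterations, last_vl] = [6, 3]

VLMAX = (256 × 1/2) / 32 = 4 lanes
N=23: ⌈23/4⌉ = 6 iters; last vl = 23 − 5×4 = 3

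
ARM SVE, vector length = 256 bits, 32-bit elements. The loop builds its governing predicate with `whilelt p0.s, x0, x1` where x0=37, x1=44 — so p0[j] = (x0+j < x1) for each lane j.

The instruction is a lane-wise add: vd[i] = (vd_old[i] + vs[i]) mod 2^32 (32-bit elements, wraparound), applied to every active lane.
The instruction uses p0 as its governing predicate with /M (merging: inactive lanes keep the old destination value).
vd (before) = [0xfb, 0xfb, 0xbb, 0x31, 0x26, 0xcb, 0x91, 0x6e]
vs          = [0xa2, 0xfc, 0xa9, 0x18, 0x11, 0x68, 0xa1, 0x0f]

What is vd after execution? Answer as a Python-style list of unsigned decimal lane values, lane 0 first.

256-bit reg / 32-bit elem → 8 lanes
p0[j] = (37+j < 44); true for j=0..6 → 7 lanes set
lane  0: add(0xfb,0xa2) ⇒ 0x19d
lane  1: add(0xfb,0xfc) ⇒ 0x1f7
lane  2: add(0xbb,0xa9) ⇒ 0x164
lane  3: add(0x31,0x18) ⇒ 0x49
lane  4: add(0x26,0x11) ⇒ 0x37
lane  5: add(0xcb,0x68) ⇒ 0x133
lane  6: add(0x91,0xa1) ⇒ 0x132
lane  7: tail/keep ⇒ 0x6e

vd = [413, 503, 356, 73, 55, 307, 306, 110]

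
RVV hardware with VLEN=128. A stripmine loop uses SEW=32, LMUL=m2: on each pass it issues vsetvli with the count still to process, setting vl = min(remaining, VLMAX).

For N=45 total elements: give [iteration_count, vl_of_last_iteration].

VLMAX = (128 × 2) / 32 = 8 lanes
iterations = ceil(45/8) = 6; final-pass vl = 5

[iterations, last_vl] = [6, 5]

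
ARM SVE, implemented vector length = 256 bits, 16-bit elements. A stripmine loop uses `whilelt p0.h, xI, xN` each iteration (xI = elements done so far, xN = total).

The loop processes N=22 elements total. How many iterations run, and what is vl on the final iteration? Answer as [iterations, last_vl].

[iterations, last_vl] = [2, 6]

256-bit reg / 16-bit elem → 16 lanes
22 elements at 16/iter → 2 passes, remainder 6 on the last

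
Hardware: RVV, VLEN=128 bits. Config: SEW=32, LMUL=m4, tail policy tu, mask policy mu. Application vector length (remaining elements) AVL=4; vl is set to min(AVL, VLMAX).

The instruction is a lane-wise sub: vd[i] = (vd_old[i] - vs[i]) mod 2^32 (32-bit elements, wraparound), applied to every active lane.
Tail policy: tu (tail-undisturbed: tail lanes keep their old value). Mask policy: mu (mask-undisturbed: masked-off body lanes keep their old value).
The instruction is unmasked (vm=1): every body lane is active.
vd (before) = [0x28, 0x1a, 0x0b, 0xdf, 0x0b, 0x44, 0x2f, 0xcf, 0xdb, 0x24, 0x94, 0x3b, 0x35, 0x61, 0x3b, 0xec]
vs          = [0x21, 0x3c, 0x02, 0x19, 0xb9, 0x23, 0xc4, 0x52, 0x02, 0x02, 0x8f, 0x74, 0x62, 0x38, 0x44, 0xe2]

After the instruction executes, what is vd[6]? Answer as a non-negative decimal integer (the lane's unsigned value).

VLMAX = VLEN×LMUL/SEW = 128×4/32 = 16
AVL=4 ≤ VLMAX=16, so vl = 4
vd[0] sub(0x28,0x21) -> 0x07
vd[1] sub(0x1a,0x3c) -> 0xffffffde
vd[2] sub(0x0b,0x02) -> 0x09
vd[3] sub(0xdf,0x19) -> 0xc6
vd[4] tail/keep -> 0x0b
vd[5] tail/keep -> 0x44
vd[6] tail/keep -> 0x2f
vd[7] tail/keep -> 0xcf
vd[8] tail/keep -> 0xdb
vd[9] tail/keep -> 0x24
vd[10] tail/keep -> 0x94
vd[11] tail/keep -> 0x3b
vd[12] tail/keep -> 0x35
vd[13] tail/keep -> 0x61
vd[14] tail/keep -> 0x3b
vd[15] tail/keep -> 0xec

vd[6] = 47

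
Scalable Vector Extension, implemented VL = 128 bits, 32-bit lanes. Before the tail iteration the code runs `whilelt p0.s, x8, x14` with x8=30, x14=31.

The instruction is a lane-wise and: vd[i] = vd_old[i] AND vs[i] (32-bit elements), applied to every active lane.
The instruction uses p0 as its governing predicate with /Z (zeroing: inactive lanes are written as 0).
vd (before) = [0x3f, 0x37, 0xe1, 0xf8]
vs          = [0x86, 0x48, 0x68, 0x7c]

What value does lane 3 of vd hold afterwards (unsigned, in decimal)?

vd[3] = 0

lane count: 128 div 32 = 4
p0[j] = (30+j < 31); true for j=0..0 → 1 lanes set
lane  0: and(0x3f,0x86) ⇒ 0x06
lane  1: tail/zero ⇒ 0x00
lane  2: tail/zero ⇒ 0x00
lane  3: tail/zero ⇒ 0x00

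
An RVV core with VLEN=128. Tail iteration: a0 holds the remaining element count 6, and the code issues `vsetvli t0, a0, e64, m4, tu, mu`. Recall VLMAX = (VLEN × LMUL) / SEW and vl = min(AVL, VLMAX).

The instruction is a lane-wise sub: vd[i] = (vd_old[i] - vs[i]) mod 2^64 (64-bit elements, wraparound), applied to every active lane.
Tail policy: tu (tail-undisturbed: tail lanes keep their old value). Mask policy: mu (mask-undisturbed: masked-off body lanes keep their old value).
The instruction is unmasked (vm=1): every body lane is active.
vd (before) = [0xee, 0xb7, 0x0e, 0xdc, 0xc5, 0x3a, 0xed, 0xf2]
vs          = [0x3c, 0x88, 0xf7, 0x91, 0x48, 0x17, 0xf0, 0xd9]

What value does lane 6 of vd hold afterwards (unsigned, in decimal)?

lanes per group: 128·4/64 = 8
vl ← min(6, 8) = 6
vd[0] sub(0xee,0x3c) -> 0xb2
vd[1] sub(0xb7,0x88) -> 0x2f
vd[2] sub(0x0e,0xf7) -> 0xffffffffffffff17
vd[3] sub(0xdc,0x91) -> 0x4b
vd[4] sub(0xc5,0x48) -> 0x7d
vd[5] sub(0x3a,0x17) -> 0x23
vd[6] tail/keep -> 0xed
vd[7] tail/keep -> 0xf2

vd[6] = 237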